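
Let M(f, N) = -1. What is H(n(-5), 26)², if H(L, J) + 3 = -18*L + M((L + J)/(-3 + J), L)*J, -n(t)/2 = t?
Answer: 43681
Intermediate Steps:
n(t) = -2*t
H(L, J) = -3 - J - 18*L (H(L, J) = -3 + (-18*L - J) = -3 + (-J - 18*L) = -3 - J - 18*L)
H(n(-5), 26)² = (-3 - 1*26 - (-36)*(-5))² = (-3 - 26 - 18*10)² = (-3 - 26 - 180)² = (-209)² = 43681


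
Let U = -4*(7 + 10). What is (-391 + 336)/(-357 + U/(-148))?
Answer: 2035/13192 ≈ 0.15426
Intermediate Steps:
U = -68 (U = -4*17 = -68)
(-391 + 336)/(-357 + U/(-148)) = (-391 + 336)/(-357 - 68/(-148)) = -55/(-357 - 68*(-1/148)) = -55/(-357 + 17/37) = -55/(-13192/37) = -55*(-37/13192) = 2035/13192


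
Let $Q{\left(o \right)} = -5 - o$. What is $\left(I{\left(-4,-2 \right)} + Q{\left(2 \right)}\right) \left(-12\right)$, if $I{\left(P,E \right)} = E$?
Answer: $108$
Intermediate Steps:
$\left(I{\left(-4,-2 \right)} + Q{\left(2 \right)}\right) \left(-12\right) = \left(-2 - 7\right) \left(-12\right) = \left(-9\right) \left(-12\right) = 108$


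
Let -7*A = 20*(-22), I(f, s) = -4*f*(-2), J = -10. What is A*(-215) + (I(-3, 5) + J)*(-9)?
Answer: -92458/7 ≈ -13208.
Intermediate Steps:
I(f, s) = 8*f
A = 440/7 (A = -20*(-22)/7 = -1/7*(-440) = 440/7 ≈ 62.857)
A*(-215) + (I(-3, 5) + J)*(-9) = (440/7)*(-215) + (8*(-3) - 10)*(-9) = -94600/7 + (-24 - 10)*(-9) = -94600/7 - 34*(-9) = -94600/7 + 306 = -92458/7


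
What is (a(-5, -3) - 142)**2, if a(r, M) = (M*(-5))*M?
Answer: 34969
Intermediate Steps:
a(r, M) = -5*M**2 (a(r, M) = (-5*M)*M = -5*M**2)
(a(-5, -3) - 142)**2 = (-5*(-3)**2 - 142)**2 = (-5*9 - 142)**2 = (-45 - 142)**2 = (-187)**2 = 34969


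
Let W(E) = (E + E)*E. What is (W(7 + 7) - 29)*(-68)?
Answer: -24684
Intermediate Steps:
W(E) = 2*E² (W(E) = (2*E)*E = 2*E²)
(W(7 + 7) - 29)*(-68) = (2*(7 + 7)² - 29)*(-68) = (2*14² - 29)*(-68) = (2*196 - 29)*(-68) = (392 - 29)*(-68) = 363*(-68) = -24684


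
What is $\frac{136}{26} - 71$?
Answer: $- \frac{855}{13} \approx -65.769$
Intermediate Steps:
$\frac{136}{26} - 71 = 136 \cdot \frac{1}{26} - 71 = \frac{68}{13} - 71 = - \frac{855}{13}$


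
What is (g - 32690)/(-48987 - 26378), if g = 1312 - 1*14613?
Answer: 45991/75365 ≈ 0.61024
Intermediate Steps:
g = -13301 (g = 1312 - 14613 = -13301)
(g - 32690)/(-48987 - 26378) = (-13301 - 32690)/(-48987 - 26378) = -45991/(-75365) = -45991*(-1/75365) = 45991/75365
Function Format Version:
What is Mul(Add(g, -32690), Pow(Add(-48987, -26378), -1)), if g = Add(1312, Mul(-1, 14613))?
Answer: Rational(45991, 75365) ≈ 0.61024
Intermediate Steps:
g = -13301 (g = Add(1312, -14613) = -13301)
Mul(Add(g, -32690), Pow(Add(-48987, -26378), -1)) = Mul(Add(-13301, -32690), Pow(Add(-48987, -26378), -1)) = Mul(-45991, Pow(-75365, -1)) = Mul(-45991, Rational(-1, 75365)) = Rational(45991, 75365)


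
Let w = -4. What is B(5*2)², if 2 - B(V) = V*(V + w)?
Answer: 3364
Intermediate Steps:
B(V) = 2 - V*(-4 + V) (B(V) = 2 - V*(V - 4) = 2 - V*(-4 + V))
B(5*2)² = (2 - (5*2)² + 4*(5*2))² = (2 - 1*10² + 4*10)² = (2 - 1*100 + 40)² = (2 - 100 + 40)² = (-58)² = 3364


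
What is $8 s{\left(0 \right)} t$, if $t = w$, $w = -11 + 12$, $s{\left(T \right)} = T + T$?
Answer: $0$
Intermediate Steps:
$s{\left(T \right)} = 2 T$
$w = 1$
$t = 1$
$8 s{\left(0 \right)} t = 8 \cdot 2 \cdot 0 \cdot 1 = 8 \cdot 0 \cdot 1 = 0 \cdot 1 = 0$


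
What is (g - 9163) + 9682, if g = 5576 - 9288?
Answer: -3193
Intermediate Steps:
g = -3712
(g - 9163) + 9682 = (-3712 - 9163) + 9682 = -12875 + 9682 = -3193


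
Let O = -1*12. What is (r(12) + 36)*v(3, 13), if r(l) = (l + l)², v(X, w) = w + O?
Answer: 612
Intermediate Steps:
O = -12
v(X, w) = -12 + w (v(X, w) = w - 12 = -12 + w)
r(l) = 4*l² (r(l) = (2*l)² = 4*l²)
(r(12) + 36)*v(3, 13) = (4*12² + 36)*(-12 + 13) = (4*144 + 36)*1 = (576 + 36)*1 = 612*1 = 612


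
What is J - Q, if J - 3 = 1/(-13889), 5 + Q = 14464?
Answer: -200779385/13889 ≈ -14456.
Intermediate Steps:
Q = 14459 (Q = -5 + 14464 = 14459)
J = 41666/13889 (J = 3 + 1/(-13889) = 3 - 1/13889 = 41666/13889 ≈ 2.9999)
J - Q = 41666/13889 - 1*14459 = 41666/13889 - 14459 = -200779385/13889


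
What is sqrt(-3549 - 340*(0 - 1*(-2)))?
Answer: I*sqrt(4229) ≈ 65.031*I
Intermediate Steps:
sqrt(-3549 - 340*(0 - 1*(-2))) = sqrt(-3549 - 340*(0 + 2)) = sqrt(-3549 - 340*2) = sqrt(-3549 - 680) = sqrt(-4229) = I*sqrt(4229)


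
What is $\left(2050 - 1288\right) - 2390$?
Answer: $-1628$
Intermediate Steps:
$\left(2050 - 1288\right) - 2390 = 762 - 2390 = -1628$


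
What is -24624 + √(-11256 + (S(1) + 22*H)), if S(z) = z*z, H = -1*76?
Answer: -24624 + I*√12927 ≈ -24624.0 + 113.7*I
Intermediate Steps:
H = -76
S(z) = z²
-24624 + √(-11256 + (S(1) + 22*H)) = -24624 + √(-11256 + (1² + 22*(-76))) = -24624 + √(-11256 + (1 - 1672)) = -24624 + √(-11256 - 1671) = -24624 + √(-12927) = -24624 + I*√12927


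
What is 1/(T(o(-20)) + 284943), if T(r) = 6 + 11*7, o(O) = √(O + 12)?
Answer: 1/285026 ≈ 3.5085e-6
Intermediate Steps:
o(O) = √(12 + O)
T(r) = 83 (T(r) = 6 + 77 = 83)
1/(T(o(-20)) + 284943) = 1/(83 + 284943) = 1/285026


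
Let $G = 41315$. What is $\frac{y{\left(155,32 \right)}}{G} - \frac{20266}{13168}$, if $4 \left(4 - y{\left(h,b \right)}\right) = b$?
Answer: $- \frac{418671231}{272017960} \approx -1.5391$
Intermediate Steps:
$y{\left(h,b \right)} = 4 - \frac{b}{4}$
$\frac{y{\left(155,32 \right)}}{G} - \frac{20266}{13168} = \frac{4 - 8}{41315} - \frac{20266}{13168} = \left(4 - 8\right) \frac{1}{41315} - \frac{10133}{6584} = \left(-4\right) \frac{1}{41315} - \frac{10133}{6584} = - \frac{4}{41315} - \frac{10133}{6584} = - \frac{418671231}{272017960}$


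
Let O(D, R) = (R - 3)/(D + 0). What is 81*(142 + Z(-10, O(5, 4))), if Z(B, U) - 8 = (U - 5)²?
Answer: 350406/25 ≈ 14016.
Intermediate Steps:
O(D, R) = (-3 + R)/D
Z(B, U) = 8 + (-5 + U)² (Z(B, U) = 8 + (U - 5)² = 8 + (-5 + U)²)
81*(142 + Z(-10, O(5, 4))) = 81*(142 + (8 + (-5 + (-3 + 4)/5)²)) = 81*(142 + (8 + (-5 + (⅕)*1)²)) = 81*(142 + (8 + (-5 + ⅕)²)) = 81*(142 + (8 + (-24/5)²)) = 81*(142 + (8 + 576/25)) = 81*(142 + 776/25) = 81*(4326/25) = 350406/25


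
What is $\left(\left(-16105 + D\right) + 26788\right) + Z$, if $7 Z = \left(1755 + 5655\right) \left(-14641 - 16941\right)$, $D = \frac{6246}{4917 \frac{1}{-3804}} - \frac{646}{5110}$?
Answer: $- \frac{19996574487086}{598235} \approx -3.3426 \cdot 10^{7}$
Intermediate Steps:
$D = - \frac{20235945437}{4187645}$ ($D = \frac{6246}{4917 \left(- \frac{1}{3804}\right)} - \frac{323}{2555} = \frac{6246}{- \frac{1639}{1268}} - \frac{323}{2555} = 6246 \left(- \frac{1268}{1639}\right) - \frac{323}{2555} = - \frac{7919928}{1639} - \frac{323}{2555} = - \frac{20235945437}{4187645} \approx -4832.3$)
$Z = - \frac{234022620}{7}$ ($Z = \frac{\left(1755 + 5655\right) \left(-14641 - 16941\right)}{7} = \frac{7410 \left(-31582\right)}{7} = \frac{1}{7} \left(-234022620\right) = - \frac{234022620}{7} \approx -3.3432 \cdot 10^{7}$)
$\left(\left(-16105 + D\right) + 26788\right) + Z = \left(\left(-16105 - \frac{20235945437}{4187645}\right) + 26788\right) - \frac{234022620}{7} = \left(- \frac{87677968162}{4187645} + 26788\right) - \frac{234022620}{7} = \frac{24500666098}{4187645} - \frac{234022620}{7} = - \frac{19996574487086}{598235}$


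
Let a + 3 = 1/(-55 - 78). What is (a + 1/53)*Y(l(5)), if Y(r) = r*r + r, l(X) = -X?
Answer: -421340/7049 ≈ -59.773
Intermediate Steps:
Y(r) = r + r² (Y(r) = r² + r = r + r²)
a = -400/133 (a = -3 + 1/(-55 - 78) = -3 + 1/(-133) = -3 - 1/133 = -400/133 ≈ -3.0075)
(a + 1/53)*Y(l(5)) = (-400/133 + 1/53)*((-1*5)*(1 - 1*5)) = (-400/133 + 1/53)*(-5*(1 - 5)) = -(-105335)*(-4)/7049 = -21067/7049*20 = -421340/7049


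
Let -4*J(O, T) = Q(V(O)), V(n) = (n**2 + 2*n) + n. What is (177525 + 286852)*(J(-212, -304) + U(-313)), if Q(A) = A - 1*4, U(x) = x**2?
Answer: 40351110661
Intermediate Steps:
V(n) = n**2 + 3*n
Q(A) = -4 + A (Q(A) = A - 4 = -4 + A)
J(O, T) = 1 - O*(3 + O)/4 (J(O, T) = -(-4 + O*(3 + O))/4 = 1 - O*(3 + O)/4)
(177525 + 286852)*(J(-212, -304) + U(-313)) = (177525 + 286852)*((1 - 1/4*(-212)*(3 - 212)) + (-313)**2) = 464377*((1 - 1/4*(-212)*(-209)) + 97969) = 464377*((1 - 11077) + 97969) = 464377*(-11076 + 97969) = 464377*86893 = 40351110661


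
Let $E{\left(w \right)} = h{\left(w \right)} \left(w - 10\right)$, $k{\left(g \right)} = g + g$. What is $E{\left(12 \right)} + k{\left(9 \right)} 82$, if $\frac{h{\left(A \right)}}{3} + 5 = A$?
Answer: $1518$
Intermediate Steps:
$k{\left(g \right)} = 2 g$
$h{\left(A \right)} = -15 + 3 A$
$E{\left(w \right)} = \left(-15 + 3 w\right) \left(-10 + w\right)$ ($E{\left(w \right)} = \left(-15 + 3 w\right) \left(w - 10\right) = \left(-15 + 3 w\right) \left(-10 + w\right)$)
$E{\left(12 \right)} + k{\left(9 \right)} 82 = 3 \left(-10 + 12\right) \left(-5 + 12\right) + 2 \cdot 9 \cdot 82 = 3 \cdot 2 \cdot 7 + 18 \cdot 82 = 42 + 1476 = 1518$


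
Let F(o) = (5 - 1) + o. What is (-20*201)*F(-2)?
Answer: -8040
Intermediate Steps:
F(o) = 4 + o
(-20*201)*F(-2) = (-20*201)*(4 - 2) = -4020*2 = -8040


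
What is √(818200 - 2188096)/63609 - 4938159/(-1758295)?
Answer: 4938159/1758295 + 2*I*√342474/63609 ≈ 2.8085 + 0.0184*I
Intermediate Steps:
√(818200 - 2188096)/63609 - 4938159/(-1758295) = √(-1369896)*(1/63609) - 4938159*(-1/1758295) = (2*I*√342474)*(1/63609) + 4938159/1758295 = 2*I*√342474/63609 + 4938159/1758295 = 4938159/1758295 + 2*I*√342474/63609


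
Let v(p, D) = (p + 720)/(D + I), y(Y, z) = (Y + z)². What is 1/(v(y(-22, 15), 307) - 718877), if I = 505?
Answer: -812/583727355 ≈ -1.3911e-6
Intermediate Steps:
v(p, D) = (720 + p)/(505 + D) (v(p, D) = (p + 720)/(D + 505) = (720 + p)/(505 + D))
1/(v(y(-22, 15), 307) - 718877) = 1/((720 + (-22 + 15)²)/(505 + 307) - 718877) = 1/((720 + (-7)²)/812 - 718877) = 1/((720 + 49)/812 - 718877) = 1/((1/812)*769 - 718877) = 1/(769/812 - 718877) = 1/(-583727355/812) = -812/583727355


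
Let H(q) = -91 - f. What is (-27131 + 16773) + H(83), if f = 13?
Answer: -10462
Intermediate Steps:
H(q) = -104 (H(q) = -91 - 1*13 = -91 - 13 = -104)
(-27131 + 16773) + H(83) = (-27131 + 16773) - 104 = -10358 - 104 = -10462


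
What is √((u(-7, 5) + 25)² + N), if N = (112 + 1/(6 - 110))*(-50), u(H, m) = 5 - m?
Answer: 5*I*√134511/26 ≈ 70.53*I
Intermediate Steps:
N = -291175/52 (N = (112 + 1/(-104))*(-50) = (112 - 1/104)*(-50) = (11647/104)*(-50) = -291175/52 ≈ -5599.5)
√((u(-7, 5) + 25)² + N) = √(((5 - 1*5) + 25)² - 291175/52) = √(((5 - 5) + 25)² - 291175/52) = √((0 + 25)² - 291175/52) = √(25² - 291175/52) = √(625 - 291175/52) = √(-258675/52) = 5*I*√134511/26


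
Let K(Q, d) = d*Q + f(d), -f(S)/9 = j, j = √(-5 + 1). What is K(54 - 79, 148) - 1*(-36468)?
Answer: 32768 - 18*I ≈ 32768.0 - 18.0*I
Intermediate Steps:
j = 2*I (j = √(-4) = 2*I ≈ 2.0*I)
f(S) = -18*I
K(Q, d) = -18*I + Q*d (K(Q, d) = d*Q - 18*I = Q*d - 18*I = -18*I + Q*d)
K(54 - 79, 148) - 1*(-36468) = (-18*I + (54 - 79)*148) - 1*(-36468) = (-18*I - 25*148) + 36468 = (-18*I - 3700) + 36468 = (-3700 - 18*I) + 36468 = 32768 - 18*I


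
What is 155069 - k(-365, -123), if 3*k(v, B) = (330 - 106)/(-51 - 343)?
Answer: 91645891/591 ≈ 1.5507e+5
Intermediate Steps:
k(v, B) = -112/591 (k(v, B) = ((330 - 106)/(-51 - 343))/3 = (224/(-394))/3 = (224*(-1/394))/3 = (⅓)*(-112/197) = -112/591)
155069 - k(-365, -123) = 155069 - 1*(-112/591) = 155069 + 112/591 = 91645891/591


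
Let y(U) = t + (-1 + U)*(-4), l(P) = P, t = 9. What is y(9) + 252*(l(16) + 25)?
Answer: 10309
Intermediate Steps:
y(U) = 13 - 4*U (y(U) = 9 + (-1 + U)*(-4) = 9 + (4 - 4*U) = 13 - 4*U)
y(9) + 252*(l(16) + 25) = (13 - 4*9) + 252*(16 + 25) = (13 - 36) + 252*41 = -23 + 10332 = 10309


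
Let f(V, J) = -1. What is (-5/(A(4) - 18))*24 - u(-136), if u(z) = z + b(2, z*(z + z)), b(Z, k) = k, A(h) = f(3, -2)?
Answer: -700144/19 ≈ -36850.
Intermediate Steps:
A(h) = -1
u(z) = z + 2*z² (u(z) = z + z*(z + z) = z + z*(2*z) = z + 2*z²)
(-5/(A(4) - 18))*24 - u(-136) = (-5/(-1 - 18))*24 - (-136)*(1 + 2*(-136)) = (-5/(-19))*24 - (-136)*(1 - 272) = -1/19*(-5)*24 - (-136)*(-271) = (5/19)*24 - 1*36856 = 120/19 - 36856 = -700144/19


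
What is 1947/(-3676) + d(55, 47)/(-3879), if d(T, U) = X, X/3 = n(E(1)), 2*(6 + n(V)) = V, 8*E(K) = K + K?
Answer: -4991749/9506136 ≈ -0.52511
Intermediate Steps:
E(K) = K/4 (E(K) = (K + K)/8 = (2*K)/8 = K/4)
n(V) = -6 + V/2
X = -141/8 (X = 3*(-6 + ((1/4)*1)/2) = 3*(-6 + (1/2)*(1/4)) = 3*(-6 + 1/8) = 3*(-47/8) = -141/8 ≈ -17.625)
d(T, U) = -141/8
1947/(-3676) + d(55, 47)/(-3879) = 1947/(-3676) - 141/8/(-3879) = 1947*(-1/3676) - 141/8*(-1/3879) = -1947/3676 + 47/10344 = -4991749/9506136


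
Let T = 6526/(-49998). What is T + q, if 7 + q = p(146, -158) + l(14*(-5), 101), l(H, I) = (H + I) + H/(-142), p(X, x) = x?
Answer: -18245938/136533 ≈ -133.64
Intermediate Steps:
l(H, I) = I + 141*H/142 (l(H, I) = (H + I) + H*(-1/142) = (H + I) - H/142 = I + 141*H/142)
T = -251/1923 (T = 6526*(-1/49998) = -251/1923 ≈ -0.13053)
q = -9479/71 (q = -7 + (-158 + (101 + 141*(14*(-5))/142)) = -7 + (-158 + (101 + (141/142)*(-70))) = -7 + (-158 + (101 - 4935/71)) = -7 + (-158 + 2236/71) = -7 - 8982/71 = -9479/71 ≈ -133.51)
T + q = -251/1923 - 9479/71 = -18245938/136533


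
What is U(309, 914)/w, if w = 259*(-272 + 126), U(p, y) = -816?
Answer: 408/18907 ≈ 0.021579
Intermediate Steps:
w = -37814 (w = 259*(-146) = -37814)
U(309, 914)/w = -816/(-37814) = -816*(-1/37814) = 408/18907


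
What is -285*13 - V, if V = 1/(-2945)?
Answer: -10911224/2945 ≈ -3705.0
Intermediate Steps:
V = -1/2945 ≈ -0.00033956
-285*13 - V = -285*13 - 1*(-1/2945) = -3705 + 1/2945 = -10911224/2945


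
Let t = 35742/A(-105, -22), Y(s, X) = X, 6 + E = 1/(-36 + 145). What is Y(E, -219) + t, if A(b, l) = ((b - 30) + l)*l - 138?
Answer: -345231/1658 ≈ -208.22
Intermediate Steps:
E = -653/109 (E = -6 + 1/(-36 + 145) = -6 + 1/109 = -653/109 ≈ -5.9908)
A(b, l) = -138 + l*(-30 + b + l) (A(b, l) = ((-30 + b) + l)*l - 138 = (-30 + b + l)*l - 138 = l*(-30 + b + l) - 138 = -138 + l*(-30 + b + l))
t = 17871/1658 (t = 35742/(-138 + (-22)² - 30*(-22) - 105*(-22)) = 35742/(-138 + 484 + 660 + 2310) = 35742/3316 = 35742*(1/3316) = 17871/1658 ≈ 10.779)
Y(E, -219) + t = -219 + 17871/1658 = -345231/1658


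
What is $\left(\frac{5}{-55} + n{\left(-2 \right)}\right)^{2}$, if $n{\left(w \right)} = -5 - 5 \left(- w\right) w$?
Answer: $\frac{26896}{121} \approx 222.28$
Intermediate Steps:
$n{\left(w \right)} = -5 + 5 w^{2}$ ($n{\left(w \right)} = -5 - - 5 w w = -5 - - 5 w^{2} = -5 + 5 w^{2}$)
$\left(\frac{5}{-55} + n{\left(-2 \right)}\right)^{2} = \left(\frac{5}{-55} - \left(5 - 5 \left(-2\right)^{2}\right)\right)^{2} = \left(5 \left(- \frac{1}{55}\right) + \left(-5 + 5 \cdot 4\right)\right)^{2} = \left(- \frac{1}{11} + \left(-5 + 20\right)\right)^{2} = \left(- \frac{1}{11} + 15\right)^{2} = \left(\frac{164}{11}\right)^{2} = \frac{26896}{121}$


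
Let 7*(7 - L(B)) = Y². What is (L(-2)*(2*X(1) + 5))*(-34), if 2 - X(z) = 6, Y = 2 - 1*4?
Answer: 4590/7 ≈ 655.71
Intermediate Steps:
Y = -2 (Y = 2 - 4 = -2)
X(z) = -4 (X(z) = 2 - 1*6 = 2 - 6 = -4)
L(B) = 45/7 (L(B) = 7 - ⅐*(-2)² = 7 - ⅐*4 = 7 - 4/7 = 45/7)
(L(-2)*(2*X(1) + 5))*(-34) = (45*(2*(-4) + 5)/7)*(-34) = (45*(-8 + 5)/7)*(-34) = ((45/7)*(-3))*(-34) = -135/7*(-34) = 4590/7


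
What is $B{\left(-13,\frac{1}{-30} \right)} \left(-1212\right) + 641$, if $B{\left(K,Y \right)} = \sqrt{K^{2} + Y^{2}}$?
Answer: $641 - \frac{202 \sqrt{152101}}{5} \approx -15115.0$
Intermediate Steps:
$B{\left(-13,\frac{1}{-30} \right)} \left(-1212\right) + 641 = \sqrt{\left(-13\right)^{2} + \left(\frac{1}{-30}\right)^{2}} \left(-1212\right) + 641 = \sqrt{169 + \left(- \frac{1}{30}\right)^{2}} \left(-1212\right) + 641 = \sqrt{169 + \frac{1}{900}} \left(-1212\right) + 641 = \sqrt{\frac{152101}{900}} \left(-1212\right) + 641 = \frac{\sqrt{152101}}{30} \left(-1212\right) + 641 = - \frac{202 \sqrt{152101}}{5} + 641 = 641 - \frac{202 \sqrt{152101}}{5}$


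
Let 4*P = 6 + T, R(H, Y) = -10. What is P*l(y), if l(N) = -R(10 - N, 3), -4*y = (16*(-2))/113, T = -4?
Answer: 5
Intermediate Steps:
y = 8/113 (y = -16*(-2)/(4*113) = -(-8)/113 = -1/4*(-32/113) = 8/113 ≈ 0.070796)
l(N) = 10 (l(N) = -1*(-10) = 10)
P = 1/2 (P = (6 - 4)/4 = (1/4)*2 = 1/2 ≈ 0.50000)
P*l(y) = (1/2)*10 = 5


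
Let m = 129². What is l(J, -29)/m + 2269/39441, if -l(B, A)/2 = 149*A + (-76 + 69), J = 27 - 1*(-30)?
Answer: 126386575/218779227 ≈ 0.57769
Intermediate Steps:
m = 16641
J = 57 (J = 27 + 30 = 57)
l(B, A) = 14 - 298*A (l(B, A) = -2*(149*A + (-76 + 69)) = -2*(149*A - 7) = -2*(-7 + 149*A) = 14 - 298*A)
l(J, -29)/m + 2269/39441 = (14 - 298*(-29))/16641 + 2269/39441 = (14 + 8642)*(1/16641) + 2269*(1/39441) = 8656*(1/16641) + 2269/39441 = 8656/16641 + 2269/39441 = 126386575/218779227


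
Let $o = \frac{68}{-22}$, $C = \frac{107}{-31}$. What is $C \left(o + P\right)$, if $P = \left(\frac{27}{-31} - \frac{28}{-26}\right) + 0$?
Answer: $\frac{1368423}{137423} \approx 9.9577$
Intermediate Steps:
$C = - \frac{107}{31}$ ($C = 107 \left(- \frac{1}{31}\right) = - \frac{107}{31} \approx -3.4516$)
$o = - \frac{34}{11}$ ($o = 68 \left(- \frac{1}{22}\right) = - \frac{34}{11} \approx -3.0909$)
$P = \frac{83}{403}$ ($P = \left(27 \left(- \frac{1}{31}\right) - - \frac{14}{13}\right) + 0 = \left(- \frac{27}{31} + \frac{14}{13}\right) + 0 = \frac{83}{403} + 0 = \frac{83}{403} \approx 0.20596$)
$C \left(o + P\right) = - \frac{107 \left(- \frac{34}{11} + \frac{83}{403}\right)}{31} = \left(- \frac{107}{31}\right) \left(- \frac{12789}{4433}\right) = \frac{1368423}{137423}$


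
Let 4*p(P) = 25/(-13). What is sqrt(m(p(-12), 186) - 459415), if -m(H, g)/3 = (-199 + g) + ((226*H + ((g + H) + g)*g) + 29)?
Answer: I*sqrt(112629166)/13 ≈ 816.36*I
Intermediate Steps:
p(P) = -25/52 (p(P) = (25/(-13))/4 = (25*(-1/13))/4 = (1/4)*(-25/13) = -25/52)
m(H, g) = 510 - 678*H - 3*g - 3*g*(H + 2*g) (m(H, g) = -3*((-199 + g) + ((226*H + ((g + H) + g)*g) + 29)) = -3*((-199 + g) + ((226*H + ((H + g) + g)*g) + 29)) = -3*((-199 + g) + ((226*H + (H + 2*g)*g) + 29)) = -3*((-199 + g) + ((226*H + g*(H + 2*g)) + 29)) = -3*((-199 + g) + (29 + 226*H + g*(H + 2*g))) = -3*(-170 + g + 226*H + g*(H + 2*g)) = 510 - 678*H - 3*g - 3*g*(H + 2*g))
sqrt(m(p(-12), 186) - 459415) = sqrt((510 - 678*(-25/52) - 6*186**2 - 3*186 - 3*(-25/52)*186) - 459415) = sqrt((510 + 8475/26 - 6*34596 - 558 + 6975/26) - 459415) = sqrt((510 + 8475/26 - 207576 - 558 + 6975/26) - 459415) = sqrt(-2691387/13 - 459415) = sqrt(-8663782/13) = I*sqrt(112629166)/13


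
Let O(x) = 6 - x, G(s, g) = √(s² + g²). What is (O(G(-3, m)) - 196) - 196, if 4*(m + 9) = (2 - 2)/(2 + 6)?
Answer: -386 - 3*√10 ≈ -395.49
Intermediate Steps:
m = -9 (m = -9 + ((2 - 2)/(2 + 6))/4 = -9 + (0/8)/4 = -9 + (0*(⅛))/4 = -9 + (¼)*0 = -9 + 0 = -9)
G(s, g) = √(g² + s²)
(O(G(-3, m)) - 196) - 196 = ((6 - √((-9)² + (-3)²)) - 196) - 196 = ((6 - √(81 + 9)) - 196) - 196 = ((6 - √90) - 196) - 196 = ((6 - 3*√10) - 196) - 196 = (-190 - 3*√10) - 196 = -386 - 3*√10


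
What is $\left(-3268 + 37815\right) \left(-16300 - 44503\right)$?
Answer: $-2100561241$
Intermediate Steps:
$\left(-3268 + 37815\right) \left(-16300 - 44503\right) = 34547 \left(-60803\right) = -2100561241$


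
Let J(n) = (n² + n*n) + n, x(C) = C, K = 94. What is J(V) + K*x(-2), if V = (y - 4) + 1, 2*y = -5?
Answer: -133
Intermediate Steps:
y = -5/2 (y = (½)*(-5) = -5/2 ≈ -2.5000)
V = -11/2 (V = (-5/2 - 4) + 1 = -13/2 + 1 = -11/2 ≈ -5.5000)
J(n) = n + 2*n² (J(n) = (n² + n²) + n = 2*n² + n = n + 2*n²)
J(V) + K*x(-2) = -11*(1 + 2*(-11/2))/2 + 94*(-2) = -11*(1 - 11)/2 - 188 = -11/2*(-10) - 188 = 55 - 188 = -133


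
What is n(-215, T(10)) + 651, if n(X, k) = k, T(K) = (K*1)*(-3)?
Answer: 621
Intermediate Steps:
T(K) = -3*K (T(K) = K*(-3) = -3*K)
n(-215, T(10)) + 651 = -3*10 + 651 = -30 + 651 = 621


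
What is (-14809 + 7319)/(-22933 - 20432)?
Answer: 214/1239 ≈ 0.17272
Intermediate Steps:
(-14809 + 7319)/(-22933 - 20432) = -7490/(-43365) = -7490*(-1/43365) = 214/1239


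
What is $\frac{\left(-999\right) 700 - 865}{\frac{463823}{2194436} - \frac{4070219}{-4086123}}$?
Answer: $- \frac{6278194299482518620}{10827072929713} \approx -5.7986 \cdot 10^{5}$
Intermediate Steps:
$\frac{\left(-999\right) 700 - 865}{\frac{463823}{2194436} - \frac{4070219}{-4086123}} = \frac{-699300 - 865}{463823 \cdot \frac{1}{2194436} - - \frac{4070219}{4086123}} = - \frac{700165}{\frac{463823}{2194436} + \frac{4070219}{4086123}} = - \frac{700165}{\frac{10827072929713}{8966735411628}} = \left(-700165\right) \frac{8966735411628}{10827072929713} = - \frac{6278194299482518620}{10827072929713}$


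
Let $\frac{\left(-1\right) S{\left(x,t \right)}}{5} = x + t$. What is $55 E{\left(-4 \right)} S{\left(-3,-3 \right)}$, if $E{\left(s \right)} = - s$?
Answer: $6600$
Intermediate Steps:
$S{\left(x,t \right)} = - 5 t - 5 x$ ($S{\left(x,t \right)} = - 5 \left(x + t\right) = - 5 \left(t + x\right) = - 5 t - 5 x$)
$55 E{\left(-4 \right)} S{\left(-3,-3 \right)} = 55 \left(\left(-1\right) \left(-4\right)\right) \left(\left(-5\right) \left(-3\right) - -15\right) = 55 \cdot 4 \left(15 + 15\right) = 220 \cdot 30 = 6600$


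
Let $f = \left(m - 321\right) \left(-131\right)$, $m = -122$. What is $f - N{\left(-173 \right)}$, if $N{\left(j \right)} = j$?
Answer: $58206$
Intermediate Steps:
$f = 58033$ ($f = \left(-122 - 321\right) \left(-131\right) = \left(-443\right) \left(-131\right) = 58033$)
$f - N{\left(-173 \right)} = 58033 - -173 = 58033 + 173 = 58206$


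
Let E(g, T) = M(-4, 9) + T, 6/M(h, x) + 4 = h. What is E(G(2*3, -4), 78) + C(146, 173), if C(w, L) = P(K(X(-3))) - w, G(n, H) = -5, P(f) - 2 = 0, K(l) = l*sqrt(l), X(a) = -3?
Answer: -267/4 ≈ -66.750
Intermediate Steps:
K(l) = l**(3/2)
M(h, x) = 6/(-4 + h)
P(f) = 2 (P(f) = 2 + 0 = 2)
E(g, T) = -3/4 + T (E(g, T) = 6/(-4 - 4) + T = 6/(-8) + T = 6*(-1/8) + T = -3/4 + T)
C(w, L) = 2 - w
E(G(2*3, -4), 78) + C(146, 173) = (-3/4 + 78) + (2 - 1*146) = 309/4 + (2 - 146) = 309/4 - 144 = -267/4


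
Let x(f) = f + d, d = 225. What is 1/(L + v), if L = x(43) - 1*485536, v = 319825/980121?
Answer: -980121/475621037603 ≈ -2.0607e-6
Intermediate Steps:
x(f) = 225 + f (x(f) = f + 225 = 225 + f)
v = 319825/980121 (v = 319825*(1/980121) = 319825/980121 ≈ 0.32631)
L = -485268 (L = (225 + 43) - 1*485536 = 268 - 485536 = -485268)
1/(L + v) = 1/(-485268 + 319825/980121) = 1/(-475621037603/980121) = -980121/475621037603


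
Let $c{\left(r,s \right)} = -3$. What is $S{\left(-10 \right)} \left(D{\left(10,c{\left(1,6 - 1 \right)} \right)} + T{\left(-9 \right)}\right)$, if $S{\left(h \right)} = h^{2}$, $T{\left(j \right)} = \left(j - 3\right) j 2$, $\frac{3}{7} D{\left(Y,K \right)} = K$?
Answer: $20900$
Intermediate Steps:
$D{\left(Y,K \right)} = \frac{7 K}{3}$
$T{\left(j \right)} = 2 j \left(-3 + j\right)$ ($T{\left(j \right)} = \left(j - 3\right) j 2 = \left(-3 + j\right) j 2 = j \left(-3 + j\right) 2 = 2 j \left(-3 + j\right)$)
$S{\left(-10 \right)} \left(D{\left(10,c{\left(1,6 - 1 \right)} \right)} + T{\left(-9 \right)}\right) = \left(-10\right)^{2} \left(\frac{7}{3} \left(-3\right) + 2 \left(-9\right) \left(-3 - 9\right)\right) = 100 \left(-7 + 2 \left(-9\right) \left(-12\right)\right) = 100 \left(-7 + 216\right) = 100 \cdot 209 = 20900$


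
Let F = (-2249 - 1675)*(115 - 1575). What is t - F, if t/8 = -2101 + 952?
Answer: -5738232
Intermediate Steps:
t = -9192 (t = 8*(-2101 + 952) = 8*(-1149) = -9192)
F = 5729040 (F = -3924*(-1460) = 5729040)
t - F = -9192 - 1*5729040 = -9192 - 5729040 = -5738232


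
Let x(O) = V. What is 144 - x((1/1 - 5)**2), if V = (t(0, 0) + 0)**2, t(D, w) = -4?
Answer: 128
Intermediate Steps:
V = 16 (V = (-4 + 0)**2 = (-4)**2 = 16)
x(O) = 16
144 - x((1/1 - 5)**2) = 144 - 1*16 = 144 - 16 = 128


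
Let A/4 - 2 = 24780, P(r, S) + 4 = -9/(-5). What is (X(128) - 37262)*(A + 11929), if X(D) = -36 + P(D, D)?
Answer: -20712241557/5 ≈ -4.1424e+9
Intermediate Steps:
P(r, S) = -11/5 (P(r, S) = -4 - 9/(-5) = -4 - 9*(-⅕) = -4 + 9/5 = -11/5)
A = 99128 (A = 8 + 4*24780 = 8 + 99120 = 99128)
X(D) = -191/5 (X(D) = -36 - 11/5 = -191/5)
(X(128) - 37262)*(A + 11929) = (-191/5 - 37262)*(99128 + 11929) = -186501/5*111057 = -20712241557/5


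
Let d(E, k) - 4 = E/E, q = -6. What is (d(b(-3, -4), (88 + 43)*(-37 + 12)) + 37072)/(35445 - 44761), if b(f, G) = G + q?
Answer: -2181/548 ≈ -3.9799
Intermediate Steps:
b(f, G) = -6 + G (b(f, G) = G - 6 = -6 + G)
d(E, k) = 5 (d(E, k) = 4 + E/E = 4 + 1 = 5)
(d(b(-3, -4), (88 + 43)*(-37 + 12)) + 37072)/(35445 - 44761) = (5 + 37072)/(35445 - 44761) = 37077/(-9316) = 37077*(-1/9316) = -2181/548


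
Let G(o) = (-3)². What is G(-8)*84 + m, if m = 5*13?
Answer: 821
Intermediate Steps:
G(o) = 9
m = 65
G(-8)*84 + m = 9*84 + 65 = 756 + 65 = 821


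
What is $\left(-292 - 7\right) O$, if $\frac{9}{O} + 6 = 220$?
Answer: $- \frac{2691}{214} \approx -12.575$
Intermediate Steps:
$O = \frac{9}{214}$ ($O = \frac{9}{-6 + 220} = \frac{9}{214} \approx 0.042056$)
$\left(-292 - 7\right) O = \left(-292 - 7\right) \frac{9}{214} = \left(-299\right) \frac{9}{214} = - \frac{2691}{214}$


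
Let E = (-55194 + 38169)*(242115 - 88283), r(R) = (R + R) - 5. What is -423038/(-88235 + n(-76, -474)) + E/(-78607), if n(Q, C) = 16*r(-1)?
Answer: 33059020801238/992098947 ≈ 33322.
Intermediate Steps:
r(R) = -5 + 2*R (r(R) = 2*R - 5 = -5 + 2*R)
n(Q, C) = -112 (n(Q, C) = 16*(-5 + 2*(-1)) = 16*(-5 - 2) = 16*(-7) = -112)
E = -2618989800 (E = -17025*153832 = -2618989800)
-423038/(-88235 + n(-76, -474)) + E/(-78607) = -423038/(-88235 - 112) - 2618989800/(-78607) = -423038/(-88347) - 2618989800*(-1/78607) = -423038*(-1/88347) + 2618989800/78607 = 60434/12621 + 2618989800/78607 = 33059020801238/992098947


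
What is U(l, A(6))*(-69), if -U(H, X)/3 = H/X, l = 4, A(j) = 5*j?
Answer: 138/5 ≈ 27.600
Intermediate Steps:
U(H, X) = -3*H/X
U(l, A(6))*(-69) = -3*4/5*6*(-69) = -3*4/30*(-69) = -3*4*1/30*(-69) = -2/5*(-69) = 138/5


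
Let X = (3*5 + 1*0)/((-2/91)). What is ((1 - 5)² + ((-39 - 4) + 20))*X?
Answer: 9555/2 ≈ 4777.5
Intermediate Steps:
X = -1365/2 (X = (15 + 0)/((-2*1/91)) = 15/(-2/91) = 15*(-91/2) = -1365/2 ≈ -682.50)
((1 - 5)² + ((-39 - 4) + 20))*X = ((1 - 5)² + ((-39 - 4) + 20))*(-1365/2) = ((-4)² + (-43 + 20))*(-1365/2) = (16 - 23)*(-1365/2) = -7*(-1365/2) = 9555/2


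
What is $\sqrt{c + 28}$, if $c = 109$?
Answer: $\sqrt{137} \approx 11.705$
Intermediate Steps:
$\sqrt{c + 28} = \sqrt{109 + 28} = \sqrt{137}$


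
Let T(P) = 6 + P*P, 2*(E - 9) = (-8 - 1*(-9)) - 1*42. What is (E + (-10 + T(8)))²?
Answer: 9409/4 ≈ 2352.3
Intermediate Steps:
E = -23/2 (E = 9 + ((-8 - 1*(-9)) - 1*42)/2 = 9 + ((-8 + 9) - 42)/2 = 9 + (1 - 42)/2 = 9 + (½)*(-41) = 9 - 41/2 = -23/2 ≈ -11.500)
T(P) = 6 + P²
(E + (-10 + T(8)))² = (-23/2 + (-10 + (6 + 8²)))² = (-23/2 + (-10 + (6 + 64)))² = (-23/2 + (-10 + 70))² = (-23/2 + 60)² = (97/2)² = 9409/4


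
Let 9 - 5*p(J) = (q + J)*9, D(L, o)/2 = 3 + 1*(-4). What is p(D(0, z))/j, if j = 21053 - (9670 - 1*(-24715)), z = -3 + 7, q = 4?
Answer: 3/22220 ≈ 0.00013501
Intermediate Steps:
z = 4
D(L, o) = -2 (D(L, o) = 2*(3 + 1*(-4)) = 2*(3 - 4) = 2*(-1) = -2)
p(J) = -27/5 - 9*J/5 (p(J) = 9/5 - (4 + J)*9/5 = 9/5 - (36 + 9*J)/5 = 9/5 + (-36/5 - 9*J/5) = -27/5 - 9*J/5)
j = -13332 (j = 21053 - (9670 + 24715) = 21053 - 1*34385 = 21053 - 34385 = -13332)
p(D(0, z))/j = (-27/5 - 9/5*(-2))/(-13332) = (-27/5 + 18/5)*(-1/13332) = -9/5*(-1/13332) = 3/22220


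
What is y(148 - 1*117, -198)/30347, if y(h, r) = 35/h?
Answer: 35/940757 ≈ 3.7204e-5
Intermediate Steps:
y(148 - 1*117, -198)/30347 = (35/(148 - 1*117))/30347 = (35/(148 - 117))*(1/30347) = (35/31)*(1/30347) = 35/940757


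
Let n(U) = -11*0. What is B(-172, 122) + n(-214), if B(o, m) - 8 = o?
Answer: -164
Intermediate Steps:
B(o, m) = 8 + o
n(U) = 0
B(-172, 122) + n(-214) = (8 - 172) + 0 = -164 + 0 = -164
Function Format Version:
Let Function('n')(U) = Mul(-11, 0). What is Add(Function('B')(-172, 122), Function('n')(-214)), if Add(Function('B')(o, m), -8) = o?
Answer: -164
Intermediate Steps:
Function('B')(o, m) = Add(8, o)
Function('n')(U) = 0
Add(Function('B')(-172, 122), Function('n')(-214)) = Add(Add(8, -172), 0) = Add(-164, 0) = -164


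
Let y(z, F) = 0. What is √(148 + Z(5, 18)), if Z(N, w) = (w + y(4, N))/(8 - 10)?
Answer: √139 ≈ 11.790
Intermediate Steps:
Z(N, w) = -w/2 (Z(N, w) = (w + 0)/(8 - 10) = w/(-2) = w*(-½) = -w/2)
√(148 + Z(5, 18)) = √(148 - ½*18) = √(148 - 9) = √139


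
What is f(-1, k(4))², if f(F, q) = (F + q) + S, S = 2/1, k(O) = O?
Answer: 25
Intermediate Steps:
S = 2 (S = 2*1 = 2)
f(F, q) = 2 + F + q (f(F, q) = (F + q) + 2 = 2 + F + q)
f(-1, k(4))² = (2 - 1 + 4)² = 5² = 25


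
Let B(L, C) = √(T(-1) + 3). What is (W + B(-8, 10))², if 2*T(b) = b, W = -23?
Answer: (46 - √10)²/4 ≈ 458.77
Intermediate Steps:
T(b) = b/2
B(L, C) = √10/2 (B(L, C) = √((½)*(-1) + 3) = √(-½ + 3) = √(5/2) = √10/2)
(W + B(-8, 10))² = (-23 + √10/2)²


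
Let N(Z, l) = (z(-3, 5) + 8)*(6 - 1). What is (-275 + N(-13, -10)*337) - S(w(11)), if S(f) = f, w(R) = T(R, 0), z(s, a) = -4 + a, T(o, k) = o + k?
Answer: 14879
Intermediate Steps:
T(o, k) = k + o
w(R) = R (w(R) = 0 + R = R)
N(Z, l) = 45 (N(Z, l) = ((-4 + 5) + 8)*(6 - 1) = (1 + 8)*5 = 9*5 = 45)
(-275 + N(-13, -10)*337) - S(w(11)) = (-275 + 45*337) - 1*11 = (-275 + 15165) - 11 = 14890 - 11 = 14879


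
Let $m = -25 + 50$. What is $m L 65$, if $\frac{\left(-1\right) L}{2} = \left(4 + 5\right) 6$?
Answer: $-175500$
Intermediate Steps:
$m = 25$
$L = -108$ ($L = - 2 \left(4 + 5\right) 6 = - 2 \cdot 9 \cdot 6 = \left(-2\right) 54 = -108$)
$m L 65 = 25 \left(\left(-108\right) 65\right) = 25 \left(-7020\right) = -175500$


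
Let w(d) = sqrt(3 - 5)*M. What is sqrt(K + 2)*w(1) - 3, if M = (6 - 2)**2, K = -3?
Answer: -3 - 16*sqrt(2) ≈ -25.627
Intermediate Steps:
M = 16 (M = 4**2 = 16)
w(d) = 16*I*sqrt(2) (w(d) = sqrt(3 - 5)*16 = sqrt(-2)*16 = (I*sqrt(2))*16 = 16*I*sqrt(2))
sqrt(K + 2)*w(1) - 3 = sqrt(-3 + 2)*(16*I*sqrt(2)) - 3 = sqrt(-1)*(16*I*sqrt(2)) - 3 = I*(16*I*sqrt(2)) - 3 = -16*sqrt(2) - 3 = -3 - 16*sqrt(2)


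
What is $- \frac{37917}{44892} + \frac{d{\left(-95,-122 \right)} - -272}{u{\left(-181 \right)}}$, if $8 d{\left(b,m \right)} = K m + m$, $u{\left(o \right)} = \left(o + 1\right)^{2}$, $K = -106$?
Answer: $- \frac{127157429}{161611200} \approx -0.78681$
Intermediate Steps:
$u{\left(o \right)} = \left(1 + o\right)^{2}$
$d{\left(b,m \right)} = - \frac{105 m}{8}$ ($d{\left(b,m \right)} = \frac{- 106 m + m}{8} = \frac{\left(-105\right) m}{8} = - \frac{105 m}{8}$)
$- \frac{37917}{44892} + \frac{d{\left(-95,-122 \right)} - -272}{u{\left(-181 \right)}} = - \frac{37917}{44892} + \frac{\left(- \frac{105}{8}\right) \left(-122\right) - -272}{\left(1 - 181\right)^{2}} = \left(-37917\right) \frac{1}{44892} + \frac{\frac{6405}{4} + 272}{\left(-180\right)^{2}} = - \frac{4213}{4988} + \frac{7493}{4 \cdot 32400} = - \frac{4213}{4988} + \frac{7493}{4} \cdot \frac{1}{32400} = - \frac{4213}{4988} + \frac{7493}{129600} = - \frac{127157429}{161611200}$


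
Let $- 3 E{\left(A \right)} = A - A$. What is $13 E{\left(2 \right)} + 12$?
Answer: $12$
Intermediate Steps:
$E{\left(A \right)} = 0$ ($E{\left(A \right)} = - \frac{A - A}{3} = \left(- \frac{1}{3}\right) 0 = 0$)
$13 E{\left(2 \right)} + 12 = 13 \cdot 0 + 12 = 0 + 12 = 12$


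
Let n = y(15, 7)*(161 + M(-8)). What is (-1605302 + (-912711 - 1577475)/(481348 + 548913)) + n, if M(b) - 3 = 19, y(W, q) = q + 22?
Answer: -1648414938881/1030261 ≈ -1.6000e+6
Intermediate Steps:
y(W, q) = 22 + q
M(b) = 22 (M(b) = 3 + 19 = 22)
n = 5307 (n = (22 + 7)*(161 + 22) = 29*183 = 5307)
(-1605302 + (-912711 - 1577475)/(481348 + 548913)) + n = (-1605302 + (-912711 - 1577475)/(481348 + 548913)) + 5307 = (-1605302 - 2490186/1030261) + 5307 = -1653882534008/1030261 + 5307 = -1648414938881/1030261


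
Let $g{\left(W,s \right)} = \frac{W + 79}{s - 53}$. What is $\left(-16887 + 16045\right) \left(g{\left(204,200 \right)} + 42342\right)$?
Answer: $- \frac{5241076994}{147} \approx -3.5654 \cdot 10^{7}$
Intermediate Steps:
$g{\left(W,s \right)} = \frac{79 + W}{-53 + s}$
$\left(-16887 + 16045\right) \left(g{\left(204,200 \right)} + 42342\right) = \left(-16887 + 16045\right) \left(\frac{79 + 204}{-53 + 200} + 42342\right) = - 842 \left(\frac{1}{147} \cdot 283 + 42342\right) = - 842 \left(\frac{283}{147} + 42342\right) = \left(-842\right) \frac{6224557}{147} = - \frac{5241076994}{147}$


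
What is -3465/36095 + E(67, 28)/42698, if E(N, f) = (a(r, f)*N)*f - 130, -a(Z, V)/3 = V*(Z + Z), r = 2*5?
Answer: -11391253052/154118431 ≈ -73.912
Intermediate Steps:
r = 10
a(Z, V) = -6*V*Z (a(Z, V) = -3*V*(Z + Z) = -3*V*2*Z = -6*V*Z)
E(N, f) = -130 - 60*N*f**2 (E(N, f) = ((-6*f*10)*N)*f - 130 = ((-60*f)*N)*f - 130 = (-60*N*f)*f - 130 = -60*N*f**2 - 130 = -130 - 60*N*f**2)
-3465/36095 + E(67, 28)/42698 = -3465/36095 + (-130 - 60*67*28**2)/42698 = -3465*1/36095 + (-130 - 60*67*784)*(1/42698) = -693/7219 + (-130 - 3151680)*(1/42698) = -693/7219 - 3151810*1/42698 = -693/7219 - 1575905/21349 = -11391253052/154118431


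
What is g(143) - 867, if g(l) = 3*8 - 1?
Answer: -844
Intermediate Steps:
g(l) = 23 (g(l) = 24 - 1 = 23)
g(143) - 867 = 23 - 867 = -844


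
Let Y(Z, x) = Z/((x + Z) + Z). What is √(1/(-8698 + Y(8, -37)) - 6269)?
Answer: 5*I*√23177495462/9614 ≈ 79.177*I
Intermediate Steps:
Y(Z, x) = Z/(x + 2*Z) (Y(Z, x) = Z/((Z + x) + Z) = Z/(x + 2*Z))
√(1/(-8698 + Y(8, -37)) - 6269) = √(1/(-8698 + 8/(-37 + 2*8)) - 6269) = √(1/(-8698 + 8/(-37 + 16)) - 6269) = √(1/(-8698 + 8/(-21)) - 6269) = √(1/(-8698 + 8*(-1/21)) - 6269) = √(1/(-8698 - 8/21) - 6269) = √(1/(-182666/21) - 6269) = √(-21/182666 - 6269) = √(-1145133175/182666) = 5*I*√23177495462/9614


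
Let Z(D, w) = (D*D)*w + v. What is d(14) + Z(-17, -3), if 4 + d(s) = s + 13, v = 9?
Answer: -835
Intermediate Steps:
Z(D, w) = 9 + w*D² (Z(D, w) = (D*D)*w + 9 = D²*w + 9 = w*D² + 9 = 9 + w*D²)
d(s) = 9 + s (d(s) = -4 + (s + 13) = -4 + (13 + s) = 9 + s)
d(14) + Z(-17, -3) = (9 + 14) + (9 - 3*(-17)²) = 23 + (9 - 3*289) = 23 + (9 - 867) = 23 - 858 = -835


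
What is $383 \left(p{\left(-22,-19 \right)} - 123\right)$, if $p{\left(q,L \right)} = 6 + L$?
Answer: $-52088$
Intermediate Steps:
$383 \left(p{\left(-22,-19 \right)} - 123\right) = 383 \left(\left(6 - 19\right) - 123\right) = 383 \left(-13 - 123\right) = 383 \left(-136\right) = -52088$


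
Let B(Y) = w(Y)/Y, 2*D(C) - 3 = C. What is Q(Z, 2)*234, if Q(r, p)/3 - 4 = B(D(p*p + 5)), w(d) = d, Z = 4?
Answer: 3510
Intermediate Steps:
D(C) = 3/2 + C/2
B(Y) = 1 (B(Y) = Y/Y = 1)
Q(r, p) = 15 (Q(r, p) = 12 + 3*1 = 12 + 3 = 15)
Q(Z, 2)*234 = 15*234 = 3510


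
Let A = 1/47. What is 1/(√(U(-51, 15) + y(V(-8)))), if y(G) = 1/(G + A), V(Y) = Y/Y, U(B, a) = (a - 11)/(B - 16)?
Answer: 4*√594357/2957 ≈ 1.0429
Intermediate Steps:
U(B, a) = (-11 + a)/(-16 + B)
A = 1/47 ≈ 0.021277
V(Y) = 1
y(G) = 1/(1/47 + G) (y(G) = 1/(G + 1/47) = 1/(1/47 + G))
1/(√(U(-51, 15) + y(V(-8)))) = 1/(√((-11 + 15)/(-16 - 51) + 47/(1 + 47*1))) = 1/(√(4/(-67) + 47/(1 + 47))) = 1/(√(-1/67*4 + 47/48)) = 1/(√(-4/67 + 47*(1/48))) = 1/(√(-4/67 + 47/48)) = 1/(√(2957/3216)) = 1/(√594357/804) = 4*√594357/2957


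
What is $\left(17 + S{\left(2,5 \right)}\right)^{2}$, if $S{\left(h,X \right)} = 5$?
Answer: $484$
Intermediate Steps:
$\left(17 + S{\left(2,5 \right)}\right)^{2} = \left(17 + 5\right)^{2} = 22^{2} = 484$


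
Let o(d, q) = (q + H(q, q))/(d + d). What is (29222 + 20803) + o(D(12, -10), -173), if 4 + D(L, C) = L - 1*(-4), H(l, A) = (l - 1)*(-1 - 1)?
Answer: 1200775/24 ≈ 50032.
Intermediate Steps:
H(l, A) = 2 - 2*l (H(l, A) = (-1 + l)*(-2) = 2 - 2*l)
D(L, C) = L (D(L, C) = -4 + (L - 1*(-4)) = -4 + (L + 4) = -4 + (4 + L) = L)
o(d, q) = (2 - q)/(2*d) (o(d, q) = (q + (2 - 2*q))/(d + d) = (2 - q)/((2*d)) = (2 - q)*(1/(2*d)) = (2 - q)/(2*d))
(29222 + 20803) + o(D(12, -10), -173) = (29222 + 20803) + (½)*(2 - 1*(-173))/12 = 50025 + (½)*(1/12)*(2 + 173) = 50025 + (½)*(1/12)*175 = 50025 + 175/24 = 1200775/24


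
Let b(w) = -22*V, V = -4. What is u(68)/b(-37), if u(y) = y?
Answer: 17/22 ≈ 0.77273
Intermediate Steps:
b(w) = 88 (b(w) = -22*(-4) = 88)
u(68)/b(-37) = 68/88 = 68*(1/88) = 17/22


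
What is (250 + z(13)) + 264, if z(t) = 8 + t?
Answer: 535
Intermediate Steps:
(250 + z(13)) + 264 = (250 + (8 + 13)) + 264 = (250 + 21) + 264 = 271 + 264 = 535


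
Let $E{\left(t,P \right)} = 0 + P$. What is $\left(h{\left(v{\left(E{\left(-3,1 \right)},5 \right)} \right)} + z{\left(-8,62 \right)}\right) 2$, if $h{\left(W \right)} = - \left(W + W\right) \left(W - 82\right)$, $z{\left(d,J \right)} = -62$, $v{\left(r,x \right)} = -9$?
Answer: $-3400$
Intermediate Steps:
$E{\left(t,P \right)} = P$
$h{\left(W \right)} = - 2 W \left(-82 + W\right)$
$\left(h{\left(v{\left(E{\left(-3,1 \right)},5 \right)} \right)} + z{\left(-8,62 \right)}\right) 2 = \left(2 \left(-9\right) \left(82 - -9\right) - 62\right) 2 = \left(2 \left(-9\right) \left(82 + 9\right) - 62\right) 2 = \left(2 \left(-9\right) 91 - 62\right) 2 = \left(-1638 - 62\right) 2 = \left(-1700\right) 2 = -3400$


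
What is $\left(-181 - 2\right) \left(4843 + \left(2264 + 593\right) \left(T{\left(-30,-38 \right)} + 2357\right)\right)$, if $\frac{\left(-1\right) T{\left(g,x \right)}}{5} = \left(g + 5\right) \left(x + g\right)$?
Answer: $3210864564$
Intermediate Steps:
$T{\left(g,x \right)} = - 5 \left(5 + g\right) \left(g + x\right)$ ($T{\left(g,x \right)} = - 5 \left(g + 5\right) \left(x + g\right) = - 5 \left(5 + g\right) \left(g + x\right)$)
$\left(-181 - 2\right) \left(4843 + \left(2264 + 593\right) \left(T{\left(-30,-38 \right)} + 2357\right)\right) = \left(-181 - 2\right) \left(4843 + \left(2264 + 593\right) \left(\left(\left(-25\right) \left(-30\right) - -950 - 5 \left(-30\right)^{2} - \left(-150\right) \left(-38\right)\right) + 2357\right)\right) = - 183 \left(4843 + 2857 \left(\left(750 + 950 - 4500 - 5700\right) + 2357\right)\right) = - 183 \left(4843 + 2857 \left(-8500 + 2357\right)\right) = - 183 \left(4843 + 2857 \left(-6143\right)\right) = - 183 \left(4843 - 17550551\right) = \left(-183\right) \left(-17545708\right) = 3210864564$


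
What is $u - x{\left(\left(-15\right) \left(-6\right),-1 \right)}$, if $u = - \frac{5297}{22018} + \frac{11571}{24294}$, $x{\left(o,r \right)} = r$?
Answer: $\frac{55082521}{44575441} \approx 1.2357$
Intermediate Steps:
$u = \frac{10507080}{44575441}$ ($u = \left(-5297\right) \frac{1}{22018} + 11571 \cdot \frac{1}{24294} = - \frac{5297}{22018} + \frac{3857}{8098} = \frac{10507080}{44575441} \approx 0.23571$)
$u - x{\left(\left(-15\right) \left(-6\right),-1 \right)} = \frac{10507080}{44575441} - -1 = \frac{10507080}{44575441} + 1 = \frac{55082521}{44575441}$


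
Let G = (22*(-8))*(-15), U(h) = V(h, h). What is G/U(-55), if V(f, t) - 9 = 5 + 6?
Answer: 132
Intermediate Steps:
V(f, t) = 20 (V(f, t) = 9 + (5 + 6) = 9 + 11 = 20)
U(h) = 20
G = 2640 (G = -176*(-15) = 2640)
G/U(-55) = 2640/20 = 2640*(1/20) = 132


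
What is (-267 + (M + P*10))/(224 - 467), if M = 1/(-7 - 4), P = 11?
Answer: 64/99 ≈ 0.64646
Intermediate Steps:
M = -1/11 (M = 1/(-11) = -1/11 ≈ -0.090909)
(-267 + (M + P*10))/(224 - 467) = (-267 + (-1/11 + 11*10))/(224 - 467) = (-267 + (-1/11 + 110))/(-243) = (-267 + 1209/11)*(-1/243) = -1728/11*(-1/243) = 64/99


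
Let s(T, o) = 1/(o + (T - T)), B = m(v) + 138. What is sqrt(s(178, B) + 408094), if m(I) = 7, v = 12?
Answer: sqrt(8580176495)/145 ≈ 638.82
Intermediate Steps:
B = 145 (B = 7 + 138 = 145)
s(T, o) = 1/o (s(T, o) = 1/(o + 0) = 1/o)
sqrt(s(178, B) + 408094) = sqrt(1/145 + 408094) = sqrt(59173631/145) = sqrt(8580176495)/145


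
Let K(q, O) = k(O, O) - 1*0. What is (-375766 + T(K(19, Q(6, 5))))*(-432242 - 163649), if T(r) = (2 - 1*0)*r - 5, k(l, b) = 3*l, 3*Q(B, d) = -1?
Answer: 223919748743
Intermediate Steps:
Q(B, d) = -⅓ (Q(B, d) = (⅓)*(-1) = -⅓)
K(q, O) = 3*O (K(q, O) = 3*O - 1*0 = 3*O + 0 = 3*O)
T(r) = -5 + 2*r (T(r) = (2 + 0)*r - 5 = 2*r - 5 = -5 + 2*r)
(-375766 + T(K(19, Q(6, 5))))*(-432242 - 163649) = (-375766 + (-5 + 2*(3*(-⅓))))*(-432242 - 163649) = (-375766 + (-5 + 2*(-1)))*(-595891) = (-375766 + (-5 - 2))*(-595891) = (-375766 - 7)*(-595891) = -375773*(-595891) = 223919748743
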